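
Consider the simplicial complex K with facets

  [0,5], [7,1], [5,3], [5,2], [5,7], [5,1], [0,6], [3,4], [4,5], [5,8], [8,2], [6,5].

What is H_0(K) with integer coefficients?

H_0 ≅ Z.

K has 9 vertices, 12 edges.
rank ∂_0 = 0, rank ∂_1 = 8 ⇒ b_0 = 9 − 0 − 8 = 1; all invariant factors of ∂_1 are 1 so no torsion. So H_0 = Z.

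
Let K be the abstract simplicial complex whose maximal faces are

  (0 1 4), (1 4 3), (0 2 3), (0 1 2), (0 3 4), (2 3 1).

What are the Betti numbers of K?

b_0 = 1, b_1 = 0, b_2 = 1.

K has 5 vertices, 9 edges, 6 triangles.
rank ∂_0 = 0, rank ∂_1 = 4 ⇒ b_0 = 5 − 0 − 4 = 1; all invariant factors of ∂_1 are 1 so no torsion. So H_0 = Z.
rank ∂_1 = 4, rank ∂_2 = 5 ⇒ b_1 = 9 − 4 − 5 = 0; all invariant factors of ∂_2 are 1 so no torsion. So H_1 = 0.
rank ∂_2 = 5, rank ∂_3 = 0 ⇒ b_2 = 6 − 5 − 0 = 1. So H_2 = Z.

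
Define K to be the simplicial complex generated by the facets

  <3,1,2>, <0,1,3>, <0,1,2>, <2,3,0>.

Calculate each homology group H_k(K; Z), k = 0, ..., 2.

K has 4 vertices, 6 edges, 4 triangles.
rank ∂_0 = 0, rank ∂_1 = 3 ⇒ b_0 = 4 − 0 − 3 = 1; all invariant factors of ∂_1 are 1 so no torsion. So H_0 ≅ Z.
rank ∂_1 = 3, rank ∂_2 = 3 ⇒ b_1 = 6 − 3 − 3 = 0; all invariant factors of ∂_2 are 1 so no torsion. So H_1 ≅ 0.
rank ∂_2 = 3, rank ∂_3 = 0 ⇒ b_2 = 4 − 3 − 0 = 1. So H_2 ≅ Z.

H_0 ≅ Z,  H_1 = 0,  H_2 ≅ Z.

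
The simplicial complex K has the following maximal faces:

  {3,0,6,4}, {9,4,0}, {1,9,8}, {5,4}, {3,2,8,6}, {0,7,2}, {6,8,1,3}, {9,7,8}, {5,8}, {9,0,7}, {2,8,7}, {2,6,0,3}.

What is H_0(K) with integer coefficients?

Order the vertices as 0 < 1 < 2 < 3 < 4 < 5 < 6 < 7 < 8 < 9. Listing each simplex with vertices in this order, K has dimension 3 with simplices:

  0-simplices (10): [0], [1], [2], [3], [4], [5], [6], [7], [8], [9]
  1-simplices (25): (25 of them)
  2-simplices (19): (19 of them)
  3-simplices (4): [0,2,3,6], [0,3,4,6], [1,3,6,8], [2,3,6,8]

Hence C_0 ≅ Z^10, C_1 ≅ Z^25, C_2 ≅ Z^19, C_3 ≅ Z^4.

Boundary ∂_1: C_1 → C_0 maps an edge to its endpoints' difference, ∂[p,q] = q − p.
As a 10×25 matrix over Z this has rank 9, with invariant factors (1,1,1,1,1,1,1,1,1).

∂_2: C_2 → C_1 maps a triangle to the signed sum of its edges. For instance
  ∂[0,3,6] = [3,6] − [0,6] + [0,3],
  ∂[1,8,9] = [8,9] − [1,9] + [1,8].
The 25×19 boundary matrix has rank 15 and Smith normal form diag(1,1,1,1,1,1,1,1,1,1,1,1,1,1,1).

Boundary ∂_3: C_3 → C_2 sends each 3-simplex σ to the alternating sum Σ_i (−1)^i (σ with its i-th vertex removed). For instance
  ∂[0,3,4,6] = [3,4,6] − [0,4,6] + [0,3,6] − [0,3,4],
  ∂[0,2,3,6] = [2,3,6] − [0,3,6] + [0,2,6] − [0,2,3].
This gives a 19×4 integer matrix of rank 4; reducing to Smith normal form yields diagonal entries (1,1,1,1).

Computing H_k = (kernel of ∂_k) / (image of ∂_{k+1}):

  H_0: rank C_0 − rank ∂_1 = 10 − 9 = 1, and the invariant factors of ∂_1 are all 1, so H_0 ≅ Z.

H_0 = Z.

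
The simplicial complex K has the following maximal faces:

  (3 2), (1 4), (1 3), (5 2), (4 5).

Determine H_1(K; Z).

Take the total order 1 < 2 < 3 < 4 < 5 on the vertex set. Then K (dimension 1) consists of the simplices:

  0-simplices (5): [1], [2], [3], [4], [5]
  1-simplices (5): [1,3], [1,4], [2,3], [2,5], [4,5]

giving chain groups C_0 ≅ Z^5, C_1 ≅ Z^5.

The boundary map ∂_1: C_1 → C_0 maps an edge to its endpoints' difference, ∂[p,q] = q − p. For instance
  ∂[2,5] = [5] − [2].
This gives a 5×5 integer matrix of rank 4; reducing to Smith normal form yields diagonal entries (1,1,1,1).

Computing H_k = (kernel of ∂_k) / (image of ∂_{k+1}):

  H_1: rank ker ∂_1 − rank ∂_2 = (5 − 4) − 0 = 1, and there is no ∂_2, so H_1 = Z.

H_1 ≅ Z.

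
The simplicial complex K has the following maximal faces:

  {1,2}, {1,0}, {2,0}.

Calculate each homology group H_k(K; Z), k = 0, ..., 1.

K has 3 vertices, 3 edges.
rank ∂_0 = 0, rank ∂_1 = 2 ⇒ b_0 = 3 − 0 − 2 = 1; all invariant factors of ∂_1 are 1 so no torsion. So H_0 = Z.
rank ∂_1 = 2, rank ∂_2 = 0 ⇒ b_1 = 3 − 2 − 0 = 1. So H_1 = Z.

H_0 ≅ Z,  H_1 ≅ Z.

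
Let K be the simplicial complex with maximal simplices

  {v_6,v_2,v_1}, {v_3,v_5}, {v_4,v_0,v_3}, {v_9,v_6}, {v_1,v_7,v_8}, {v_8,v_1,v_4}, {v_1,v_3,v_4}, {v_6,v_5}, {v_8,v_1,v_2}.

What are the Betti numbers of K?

Order the vertices as v_0 < v_1 < v_2 < v_3 < v_4 < v_5 < v_6 < v_7 < v_8 < v_9. Listing each simplex with vertices in this order, K has dimension 2 with simplices:

  0-simplices (10): [v_0], [v_1], [v_2], [v_3], [v_4], [v_5], [v_6], [v_7], [v_8], [v_9]
  1-simplices (16): (16 of them)
  2-simplices (6): [v_0,v_3,v_4], [v_1,v_2,v_6], [v_1,v_2,v_8], [v_1,v_3,v_4], [v_1,v_4,v_8], [v_1,v_7,v_8]

so the chain groups are C_0 ≅ Z^10, C_1 ≅ Z^16, C_2 ≅ Z^6.

∂_1: C_1 → C_0 sends each edge [p,q] (with p < q) to q − p.
This gives a 10×16 integer matrix of rank 9; reducing to Smith normal form yields diagonal entries (1,1,1,1,1,1,1,1,1).

The boundary map ∂_2: C_2 → C_1 sends each 2-simplex [p,q,r] to [q,r] − [p,r] + [p,q]. For instance
  ∂[v_1,v_7,v_8] = [v_7,v_8] − [v_1,v_8] + [v_1,v_7],
  ∂[v_1,v_4,v_8] = [v_4,v_8] − [v_1,v_8] + [v_1,v_4].
The resulting 16×6 matrix has rank 6, and its Smith normal form has invariant factors (1,1,1,1,1,1).

From H_k ≅ ker(∂_k) / im(∂_{k+1}) we obtain:

  H_0: rank C_0 − rank ∂_1 = 10 − 9 = 1, and the invariant factors of ∂_1 are all 1, so H_0 ≅ Z.
  H_1: rank ker ∂_1 − rank ∂_2 = (16 − 9) − 6 = 1, and the invariant factors of ∂_2 are all 1, so H_1 ≅ Z.
  H_2: rank ker ∂_2 − rank ∂_3 = (6 − 6) − 0 = 0, and there is no ∂_3, so H_2 ≅ 0.

Hence the Betti numbers are b_0 = 1, b_1 = 1, b_2 = 0.

b_0 = 1, b_1 = 1, b_2 = 0.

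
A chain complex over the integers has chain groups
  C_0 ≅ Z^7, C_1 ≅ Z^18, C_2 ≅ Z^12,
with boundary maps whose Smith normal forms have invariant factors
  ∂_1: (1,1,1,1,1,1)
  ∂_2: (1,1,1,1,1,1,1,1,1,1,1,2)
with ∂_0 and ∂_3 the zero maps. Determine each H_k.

H_0 ≅ Z,  H_1 ≅ Z/2,  H_2 = 0.

H_0: b_0 = 7 − 0 − 6 = 1; torsion from ∂_1 factors > 1: none. So H_0 ≅ Z.
H_1: b_1 = 18 − 6 − 12 = 0; torsion from ∂_2 factors > 1: [2]. So H_1 ≅ Z/2.
H_2: b_2 = 12 − 12 − 0 = 0; torsion from ∂_3 factors > 1: none. So H_2 ≅ 0.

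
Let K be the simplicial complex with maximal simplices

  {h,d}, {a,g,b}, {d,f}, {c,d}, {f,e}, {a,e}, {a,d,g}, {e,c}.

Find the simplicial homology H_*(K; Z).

Take the total order a < b < c < d < e < f < g < h on the vertex set. Then K (dimension 2) consists of the simplices:

  0-simplices (8): a, b, c, d, e, f, g, h
  1-simplices (11): ab, ad, ae, ag, bg, cd, ce, df, dg, dh, ef
  2-simplices (2): abg, adg

Hence C_0 ≅ Z^8, C_1 ≅ Z^11, C_2 ≅ Z^2.

∂_1: C_1 → C_0 sends each edge [p,q] (with p < q) to q − p. For instance
  ∂cd = d − c.
This gives a 8×11 integer matrix of rank 7; reducing to Smith normal form yields diagonal entries (1,1,1,1,1,1,1).

Boundary ∂_2: C_2 → C_1 acts by ∂[p,q,r] = [q,r] − [p,r] + [p,q]. For instance
  ∂abg = bg − ag + ab,
  ∂adg = dg − ag + ad.
As a 11×2 matrix over Z this has rank 2, with invariant factors (1,1).

Now H_k = ker ∂_k / im ∂_{k+1}, so:

  H_0: rank C_0 − rank ∂_1 = 8 − 7 = 1, and the invariant factors of ∂_1 are all 1, so H_0 = Z.
  H_1: rank ker ∂_1 − rank ∂_2 = (11 − 7) − 2 = 2, and the invariant factors of ∂_2 are all 1, so H_1 = Z^2.
  H_2: rank ker ∂_2 − rank ∂_3 = (2 − 2) − 0 = 0, and there is no ∂_3, so H_2 = 0.

H_0 = Z,  H_1 = Z^2,  H_2 = 0.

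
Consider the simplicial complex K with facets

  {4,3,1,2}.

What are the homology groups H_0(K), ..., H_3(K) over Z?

H_0 = Z,  H_1 = 0,  H_2 = 0,  H_3 = 0.

Fix the vertex order 1 < 2 < 3 < 4 and write every simplex with vertices in increasing order. Then dim K = 3 and the simplices of K are:

  0-simplices (4): [1], [2], [3], [4]
  1-simplices (6): [1,2], [1,3], [1,4], [2,3], [2,4], [3,4]
  2-simplices (4): [1,2,3], [1,2,4], [1,3,4], [2,3,4]
  3-simplices (1): [1,2,3,4]

so the chain groups are C_0 ≅ Z^4, C_1 ≅ Z^6, C_2 ≅ Z^4, C_3 ≅ Z^1.

The boundary map ∂_1: C_1 → C_0 is given by ∂[p,q] = [q] − [p]. For instance
  ∂[1,3] = [3] − [1].
The 4×6 boundary matrix has rank 3 and Smith normal form diag(1,1,1).

Boundary ∂_2: C_2 → C_1 maps a triangle to the signed sum of its edges. For instance
  ∂[1,2,3] = [2,3] − [1,3] + [1,2],
  ∂[1,3,4] = [3,4] − [1,4] + [1,3].
The 6×4 boundary matrix has rank 3 and Smith normal form diag(1,1,1).

∂_3: C_3 → C_2 sends each 3-simplex σ to the alternating sum Σ_i (−1)^i (σ with its i-th vertex removed). For instance
  ∂[1,2,3,4] = [2,3,4] − [1,3,4] + [1,2,4] − [1,2,3].
This gives a 4×1 integer matrix of rank 1; reducing to Smith normal form yields diagonal entries (1).

Computing H_k = (kernel of ∂_k) / (image of ∂_{k+1}):

  H_0: rank C_0 − rank ∂_1 = 4 − 3 = 1, and the invariant factors of ∂_1 are all 1, so H_0 ≅ Z.
  H_1: rank ker ∂_1 − rank ∂_2 = (6 − 3) − 3 = 0, and the invariant factors of ∂_2 are all 1, so H_1 ≅ 0.
  H_2: rank ker ∂_2 − rank ∂_3 = (4 − 3) − 1 = 0, and the invariant factors of ∂_3 are all 1, so H_2 ≅ 0.
  H_3: rank ker ∂_3 − rank ∂_4 = (1 − 1) − 0 = 0, and there is no ∂_4, so H_3 ≅ 0.

As a check, the Euler characteristic is 4 − 6 + 4 − 1 = 1, which agrees with 1 − 0 + 0 − 0 = 1.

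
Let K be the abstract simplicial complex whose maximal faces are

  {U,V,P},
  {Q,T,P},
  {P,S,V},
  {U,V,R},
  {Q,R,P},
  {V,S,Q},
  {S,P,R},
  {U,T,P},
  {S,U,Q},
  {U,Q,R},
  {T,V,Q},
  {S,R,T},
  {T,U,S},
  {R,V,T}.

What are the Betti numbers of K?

We work with the vertex ordering P < Q < R < S < T < U < V. The simplices of K, each written with vertices in increasing order, are:

  0-simplices (7): P, Q, R, S, T, U, V
  1-simplices (21): PQ, PR, PS, PT, PU, PV, QR, QS, QT, QU, QV, RS, RT, RU, RV, ST, SU, SV, TU, TV, UV
  2-simplices (14): PQR, PQT, PRS, PSV, PTU, PUV, QRU, QSU, QSV, QTV, RST, RTV, RUV, STU

Hence C_0 ≅ Z^7, C_1 ≅ Z^21, C_2 ≅ Z^14.

The boundary map ∂_1: C_1 → C_0 maps an edge to its endpoints' difference, ∂[p,q] = q − p. For instance
  ∂PR = R − P.
As a 7×21 matrix over Z this has rank 6, with invariant factors (1,1,1,1,1,1).

∂_2: C_2 → C_1 maps a triangle to the signed sum of its edges. For instance
  ∂QRU = RU − QU + QR,
  ∂PSV = SV − PV + PS.
The resulting 21×14 matrix has rank 13, and its Smith normal form has invariant factors (1,1,1,1,1,1,1,1,1,1,1,1,1).

From H_k ≅ ker(∂_k) / im(∂_{k+1}) we obtain:

  H_0: rank C_0 − rank ∂_1 = 7 − 6 = 1, and the invariant factors of ∂_1 are all 1, so H_0 ≅ Z.
  H_1: rank ker ∂_1 − rank ∂_2 = (21 − 6) − 13 = 2, and the invariant factors of ∂_2 are all 1, so H_1 ≅ Z^2.
  H_2: rank ker ∂_2 − rank ∂_3 = (14 − 13) − 0 = 1, and there is no ∂_3, so H_2 ≅ Z.

Hence the Betti numbers are b_0 = 1, b_1 = 2, b_2 = 1.

b_0 = 1, b_1 = 2, b_2 = 1.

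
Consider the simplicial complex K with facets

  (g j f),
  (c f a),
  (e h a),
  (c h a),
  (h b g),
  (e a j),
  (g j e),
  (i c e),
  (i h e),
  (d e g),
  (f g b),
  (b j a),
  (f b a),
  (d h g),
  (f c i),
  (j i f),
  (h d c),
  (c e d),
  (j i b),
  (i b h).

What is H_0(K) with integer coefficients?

Order the vertices as a < b < c < d < e < f < g < h < i < j. Listing each simplex with vertices in this order, K has dimension 2 with simplices:

  0-simplices (10): a, b, c, d, e, f, g, h, i, j
  1-simplices (30): ab, ac, ae, af, ah, aj, bf, bg, bh, bi, bj, cd, ce, cf, ch, ci, de, dg, dh, eg, eh, ei, ej, fg, fi, fj, gh, gj, hi, ij
  2-simplices (20): abf, abj, acf, ach, aeh, aej, bfg, bgh, bhi, bij, cde, cdh, cei, cfi, deg, dgh, egj, ehi, fgj, fij

so the chain groups are C_0 ≅ Z^10, C_1 ≅ Z^30, C_2 ≅ Z^20.

Boundary ∂_1: C_1 → C_0 maps an edge to its endpoints' difference, ∂[p,q] = q − p. For instance
  ∂ah = h − a.
This gives a 10×30 integer matrix of rank 9; reducing to Smith normal form yields diagonal entries (1,1,1,1,1,1,1,1,1).

The boundary map ∂_2: C_2 → C_1 acts by ∂[p,q,r] = [q,r] − [p,r] + [p,q]. For instance
  ∂bgh = gh − bh + bg,
  ∂abj = bj − aj + ab.
As a 30×20 matrix over Z this has rank 20, with invariant factors (1,1,1,1,1,1,1,1,1,1,1,1,1,1,1,1,1,1,1,2).

From H_k ≅ ker(∂_k) / im(∂_{k+1}) we obtain:

  H_0: rank C_0 − rank ∂_1 = 10 − 9 = 1, and the invariant factors of ∂_1 are all 1, so H_0 ≅ Z.

H_0 = Z.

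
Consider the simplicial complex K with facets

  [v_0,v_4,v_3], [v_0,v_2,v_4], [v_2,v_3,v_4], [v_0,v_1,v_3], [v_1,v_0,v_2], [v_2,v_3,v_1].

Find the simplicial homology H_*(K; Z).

H_0 ≅ Z,  H_1 = 0,  H_2 ≅ Z.

Order the vertices as v_0 < v_1 < v_2 < v_3 < v_4. Listing each simplex with vertices in this order, K has dimension 2 with simplices:

  0-simplices (5): [v_0], [v_1], [v_2], [v_3], [v_4]
  1-simplices (9): [v_0,v_1], [v_0,v_2], [v_0,v_3], [v_0,v_4], [v_1,v_2], [v_1,v_3], [v_2,v_3], [v_2,v_4], [v_3,v_4]
  2-simplices (6): [v_0,v_1,v_2], [v_0,v_1,v_3], [v_0,v_2,v_4], [v_0,v_3,v_4], [v_1,v_2,v_3], [v_2,v_3,v_4]

Hence C_0 ≅ Z^5, C_1 ≅ Z^9, C_2 ≅ Z^6.

∂_1: C_1 → C_0 is given by ∂[p,q] = [q] − [p]. For instance
  ∂[v_1,v_3] = [v_3] − [v_1].
This gives a 5×9 integer matrix of rank 4; reducing to Smith normal form yields diagonal entries (1,1,1,1).

Boundary ∂_2: C_2 → C_1 sends each 2-simplex [p,q,r] to [q,r] − [p,r] + [p,q]. For instance
  ∂[v_1,v_2,v_3] = [v_2,v_3] − [v_1,v_3] + [v_1,v_2],
  ∂[v_0,v_1,v_3] = [v_1,v_3] − [v_0,v_3] + [v_0,v_1].
As a 9×6 matrix over Z this has rank 5, with invariant factors (1,1,1,1,1).

Computing H_k = (kernel of ∂_k) / (image of ∂_{k+1}):

  H_0: rank C_0 − rank ∂_1 = 5 − 4 = 1, and the invariant factors of ∂_1 are all 1, so H_0 ≅ Z.
  H_1: rank ker ∂_1 − rank ∂_2 = (9 − 4) − 5 = 0, and the invariant factors of ∂_2 are all 1, so H_1 ≅ 0.
  H_2: rank ker ∂_2 − rank ∂_3 = (6 − 5) − 0 = 1, and there is no ∂_3, so H_2 ≅ Z.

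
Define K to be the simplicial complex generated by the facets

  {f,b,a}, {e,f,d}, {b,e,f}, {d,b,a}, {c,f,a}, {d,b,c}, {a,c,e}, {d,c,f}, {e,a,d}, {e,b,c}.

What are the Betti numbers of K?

b_0 = 1, b_1 = 0, b_2 = 0.

Take the total order a < b < c < d < e < f on the vertex set. Then K (dimension 2) consists of the simplices:

  0-simplices (6): a, b, c, d, e, f
  1-simplices (15): ab, ac, ad, ae, af, bc, bd, be, bf, cd, ce, cf, de, df, ef
  2-simplices (10): abd, abf, ace, acf, ade, bcd, bce, bef, cdf, def

so the chain groups are C_0 ≅ Z^6, C_1 ≅ Z^15, C_2 ≅ Z^10.

The boundary map ∂_1: C_1 → C_0 is given by ∂[p,q] = [q] − [p].
As a 6×15 matrix over Z this has rank 5, with invariant factors (1,1,1,1,1).

The boundary map ∂_2: C_2 → C_1 maps a triangle to the signed sum of its edges. For instance
  ∂bce = ce − be + bc,
  ∂ade = de − ae + ad.
The 15×10 boundary matrix has rank 10 and Smith normal form diag(1,1,1,1,1,1,1,1,1,2).

Reading off H_k = ker ∂_k / im ∂_{k+1}:

  H_0: rank C_0 − rank ∂_1 = 6 − 5 = 1, and the invariant factors of ∂_1 are all 1, so H_0 = Z.
  H_1: rank ker ∂_1 − rank ∂_2 = (15 − 5) − 10 = 0, and ∂_2 has invariant factor 2 > 1, so H_1 = Z/2Z.
  H_2: rank ker ∂_2 − rank ∂_3 = (10 − 10) − 0 = 0, and there is no ∂_3, so H_2 = 0.

As a check, the Euler characteristic is 6 − 15 + 10 = 1, which agrees with 1 − 0 + 0 = 1.

Hence the Betti numbers are b_0 = 1, b_1 = 0, b_2 = 0.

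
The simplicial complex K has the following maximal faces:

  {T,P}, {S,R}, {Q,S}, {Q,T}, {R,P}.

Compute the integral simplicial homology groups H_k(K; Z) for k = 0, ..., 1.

H_0 = Z,  H_1 = Z.

We work with the vertex ordering P < Q < R < S < T. The simplices of K, each written with vertices in increasing order, are:

  0-simplices (5): P, Q, R, S, T
  1-simplices (5): PR, PT, QS, QT, RS

Hence C_0 ≅ Z^5, C_1 ≅ Z^5.

Boundary ∂_1: C_1 → C_0 maps an edge to its endpoints' difference, ∂[p,q] = q − p. For instance
  ∂PR = R − P.
This gives a 5×5 integer matrix of rank 4; reducing to Smith normal form yields diagonal entries (1,1,1,1).

Computing H_k = (kernel of ∂_k) / (image of ∂_{k+1}):

  H_0: rank C_0 − rank ∂_1 = 5 − 4 = 1, and the invariant factors of ∂_1 are all 1, so H_0 = Z.
  H_1: rank ker ∂_1 − rank ∂_2 = (5 − 4) − 0 = 1, and there is no ∂_2, so H_1 = Z.

As a check, the Euler characteristic is 5 − 5 = 0, which agrees with 1 − 1 = 0.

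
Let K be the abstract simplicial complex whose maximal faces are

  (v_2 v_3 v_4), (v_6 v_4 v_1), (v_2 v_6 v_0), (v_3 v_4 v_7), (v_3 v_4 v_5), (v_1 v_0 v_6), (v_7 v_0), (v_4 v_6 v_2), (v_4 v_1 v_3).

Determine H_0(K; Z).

H_0 = Z.

K has 8 vertices, 16 edges, 8 triangles.
rank ∂_0 = 0, rank ∂_1 = 7 ⇒ b_0 = 8 − 0 − 7 = 1; all invariant factors of ∂_1 are 1 so no torsion. So H_0 = Z.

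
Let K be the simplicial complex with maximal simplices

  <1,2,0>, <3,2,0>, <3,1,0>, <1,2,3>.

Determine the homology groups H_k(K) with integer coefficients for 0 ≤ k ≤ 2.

H_0 = Z,  H_1 = 0,  H_2 = Z.

We work with the vertex ordering 0 < 1 < 2 < 3. The simplices of K, each written with vertices in increasing order, are:

  0-simplices (4): [0], [1], [2], [3]
  1-simplices (6): [0,1], [0,2], [0,3], [1,2], [1,3], [2,3]
  2-simplices (4): [0,1,2], [0,1,3], [0,2,3], [1,2,3]

so the chain groups are C_0 ≅ Z^4, C_1 ≅ Z^6, C_2 ≅ Z^4.

The boundary map ∂_1: C_1 → C_0 maps an edge to its endpoints' difference, ∂[p,q] = q − p. For instance
  ∂[0,2] = [2] − [0].
This gives a 4×6 integer matrix of rank 3; reducing to Smith normal form yields diagonal entries (1,1,1).

Boundary ∂_2: C_2 → C_1 maps a triangle to the signed sum of its edges. For instance
  ∂[0,1,3] = [1,3] − [0,3] + [0,1],
  ∂[0,1,2] = [1,2] − [0,2] + [0,1].
The resulting 6×4 matrix has rank 3, and its Smith normal form has invariant factors (1,1,1).

Now H_k = ker ∂_k / im ∂_{k+1}, so:

  H_0: rank C_0 − rank ∂_1 = 4 − 3 = 1, and the invariant factors of ∂_1 are all 1, so H_0 = Z.
  H_1: rank ker ∂_1 − rank ∂_2 = (6 − 3) − 3 = 0, and the invariant factors of ∂_2 are all 1, so H_1 = 0.
  H_2: rank ker ∂_2 − rank ∂_3 = (4 − 3) − 0 = 1, and there is no ∂_3, so H_2 = Z.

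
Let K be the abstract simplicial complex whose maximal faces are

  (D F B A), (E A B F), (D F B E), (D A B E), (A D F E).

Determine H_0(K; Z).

H_0 = Z.

We work with the vertex ordering A < B < D < E < F. The simplices of K, each written with vertices in increasing order, are:

  0-simplices (5): A, B, D, E, F
  1-simplices (10): AB, AD, AE, AF, BD, BE, BF, DE, DF, EF
  2-simplices (10): ABD, ABE, ABF, ADE, ADF, AEF, BDE, BDF, BEF, DEF
  3-simplices (5): ABDE, ABDF, ABEF, ADEF, BDEF

so the chain groups are C_0 ≅ Z^5, C_1 ≅ Z^10, C_2 ≅ Z^10, C_3 ≅ Z^5.

The boundary map ∂_1: C_1 → C_0 maps an edge to its endpoints' difference, ∂[p,q] = q − p. For instance
  ∂AD = D − A.
The resulting 5×10 matrix has rank 4, and its Smith normal form has invariant factors (1,1,1,1).

∂_2: C_2 → C_1 sends each 2-simplex [p,q,r] to [q,r] − [p,r] + [p,q]. For instance
  ∂BEF = EF − BF + BE,
  ∂ABE = BE − AE + AB.
This gives a 10×10 integer matrix of rank 6; reducing to Smith normal form yields diagonal entries (1,1,1,1,1,1).

Boundary ∂_3: C_3 → C_2 sends each 3-simplex σ to the alternating sum Σ_i (−1)^i (σ with its i-th vertex removed). For instance
  ∂ABDE = BDE − ADE + ABE − ABD,
  ∂ABDF = BDF − ADF + ABF − ABD.
The 10×5 boundary matrix has rank 4 and Smith normal form diag(1,1,1,1).

Now H_k = ker ∂_k / im ∂_{k+1}, so:

  H_0: rank C_0 − rank ∂_1 = 5 − 4 = 1, and the invariant factors of ∂_1 are all 1, so H_0 ≅ Z.

(K is a triangulation of the 3-sphere S^3.)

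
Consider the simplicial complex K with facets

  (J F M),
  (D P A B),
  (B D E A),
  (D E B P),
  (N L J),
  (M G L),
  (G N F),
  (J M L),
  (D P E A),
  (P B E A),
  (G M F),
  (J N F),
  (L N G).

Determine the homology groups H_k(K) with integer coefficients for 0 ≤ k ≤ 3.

Take the total order A < B < D < E < F < G < J < L < M < N < P on the vertex set. Then K (dimension 3) consists of the simplices:

  0-simplices (11): A, B, D, E, F, G, J, L, M, N, P
  1-simplices (22): AB, AD, AE, AP, BD, BE, BP, DE, DP, EP, FG, FJ, FM, FN, GL, GM, GN, JL, JM, JN, LM, LN
  2-simplices (18): ABD, ABE, ABP, ADE, ADP, AEP, BDE, BDP, BEP, DEP, FGM, FGN, FJM, FJN, GLM, GLN, JLM, JLN
  3-simplices (5): ABDE, ABDP, ABEP, ADEP, BDEP

giving chain groups C_0 ≅ Z^11, C_1 ≅ Z^22, C_2 ≅ Z^18, C_3 ≅ Z^5.

The boundary map ∂_1: C_1 → C_0 sends each edge [p,q] (with p < q) to q − p. For instance
  ∂AD = D − A.
The 11×22 boundary matrix has rank 9 and Smith normal form diag(1,1,1,1,1,1,1,1,1).

∂_2: C_2 → C_1 maps a triangle to the signed sum of its edges. For instance
  ∂GLN = LN − GN + GL,
  ∂JLM = LM − JM + JL.
The resulting 22×18 matrix has rank 13, and its Smith normal form has invariant factors (1,1,1,1,1,1,1,1,1,1,1,1,1).

∂_3: C_3 → C_2 sends each 3-simplex σ to the alternating sum Σ_i (−1)^i (σ with its i-th vertex removed). For instance
  ∂ABDP = BDP − ADP + ABP − ABD,
  ∂ABEP = BEP − AEP + ABP − ABE.
The 18×5 boundary matrix has rank 4 and Smith normal form diag(1,1,1,1).

Reading off H_k = ker ∂_k / im ∂_{k+1}:

  H_0: rank C_0 − rank ∂_1 = 11 − 9 = 2, and the invariant factors of ∂_1 are all 1, so H_0 ≅ Z^2.
  H_1: rank ker ∂_1 − rank ∂_2 = (22 − 9) − 13 = 0, and the invariant factors of ∂_2 are all 1, so H_1 ≅ 0.
  H_2: rank ker ∂_2 − rank ∂_3 = (18 − 13) − 4 = 1, and the invariant factors of ∂_3 are all 1, so H_2 ≅ Z.
  H_3: rank ker ∂_3 − rank ∂_4 = (5 − 4) − 0 = 1, and there is no ∂_4, so H_3 ≅ Z.

H_0 = Z^2,  H_1 = 0,  H_2 = Z,  H_3 = Z.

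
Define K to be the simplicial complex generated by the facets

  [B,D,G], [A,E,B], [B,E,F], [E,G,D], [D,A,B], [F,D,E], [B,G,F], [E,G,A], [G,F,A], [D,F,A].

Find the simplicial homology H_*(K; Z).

We work with the vertex ordering A < B < D < E < F < G. The simplices of K, each written with vertices in increasing order, are:

  0-simplices (6): A, B, D, E, F, G
  1-simplices (15): AB, AD, AE, AF, AG, BD, BE, BF, BG, DE, DF, DG, EF, EG, FG
  2-simplices (10): ABD, ABE, ADF, AEG, AFG, BDG, BEF, BFG, DEF, DEG

giving chain groups C_0 ≅ Z^6, C_1 ≅ Z^15, C_2 ≅ Z^10.

∂_1: C_1 → C_0 sends each edge [p,q] (with p < q) to q − p.
The 6×15 boundary matrix has rank 5 and Smith normal form diag(1,1,1,1,1).

Boundary ∂_2: C_2 → C_1 maps a triangle to the signed sum of its edges. For instance
  ∂AFG = FG − AG + AF,
  ∂BEF = EF − BF + BE.
The resulting 15×10 matrix has rank 10, and its Smith normal form has invariant factors (1,1,1,1,1,1,1,1,1,2).

Now H_k = ker ∂_k / im ∂_{k+1}, so:

  H_0: rank C_0 − rank ∂_1 = 6 − 5 = 1, and the invariant factors of ∂_1 are all 1, so H_0 = Z.
  H_1: rank ker ∂_1 − rank ∂_2 = (15 − 5) − 10 = 0, and ∂_2 has invariant factor 2 > 1, so H_1 = Z/2Z.
  H_2: rank ker ∂_2 − rank ∂_3 = (10 − 10) − 0 = 0, and there is no ∂_3, so H_2 = 0.

As a check, the Euler characteristic is 6 − 15 + 10 = 1, which agrees with 1 − 0 + 0 = 1.

H_0 = Z,  H_1 = Z/2Z,  H_2 = 0.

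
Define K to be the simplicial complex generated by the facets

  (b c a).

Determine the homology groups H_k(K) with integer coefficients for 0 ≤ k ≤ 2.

Fix the vertex order a < b < c and write every simplex with vertices in increasing order. Then dim K = 2 and the simplices of K are:

  0-simplices (3): a, b, c
  1-simplices (3): ab, ac, bc
  2-simplices (1): abc

Hence C_0 ≅ Z^3, C_1 ≅ Z^3, C_2 ≅ Z^1.

Boundary ∂_1: C_1 → C_0 is given by ∂[p,q] = [q] − [p].
The resulting 3×3 matrix has rank 2, and its Smith normal form has invariant factors (1,1).

Boundary ∂_2: C_2 → C_1 acts by ∂[p,q,r] = [q,r] − [p,r] + [p,q]. For instance
  ∂abc = bc − ac + ab.
The 3×1 boundary matrix has rank 1 and Smith normal form diag(1).

From H_k ≅ ker(∂_k) / im(∂_{k+1}) we obtain:

  H_0: rank C_0 − rank ∂_1 = 3 − 2 = 1, and the invariant factors of ∂_1 are all 1, so H_0 = Z.
  H_1: rank ker ∂_1 − rank ∂_2 = (3 − 2) − 1 = 0, and the invariant factors of ∂_2 are all 1, so H_1 = 0.
  H_2: rank ker ∂_2 − rank ∂_3 = (1 − 1) − 0 = 0, and there is no ∂_3, so H_2 = 0.

As a check, the Euler characteristic is 3 − 3 + 1 = 1, which agrees with 1 − 0 + 0 = 1.

H_0 = Z,  H_1 = 0,  H_2 = 0.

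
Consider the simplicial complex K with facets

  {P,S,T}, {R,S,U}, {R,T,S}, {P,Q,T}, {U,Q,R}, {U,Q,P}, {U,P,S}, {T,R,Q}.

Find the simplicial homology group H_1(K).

H_1 = 0.

Order the vertices as P < Q < R < S < T < U. Listing each simplex with vertices in this order, K has dimension 2 with simplices:

  0-simplices (6): P, Q, R, S, T, U
  1-simplices (12): PQ, PS, PT, PU, QR, QT, QU, RS, RT, RU, ST, SU
  2-simplices (8): PQT, PQU, PST, PSU, QRT, QRU, RST, RSU

giving chain groups C_0 ≅ Z^6, C_1 ≅ Z^12, C_2 ≅ Z^8.

The boundary map ∂_1: C_1 → C_0 maps an edge to its endpoints' difference, ∂[p,q] = q − p.
As a 6×12 matrix over Z this has rank 5, with invariant factors (1,1,1,1,1).

Boundary ∂_2: C_2 → C_1 sends each 2-simplex [p,q,r] to [q,r] − [p,r] + [p,q]. For instance
  ∂PSU = SU − PU + PS,
  ∂RST = ST − RT + RS.
As a 12×8 matrix over Z this has rank 7, with invariant factors (1,1,1,1,1,1,1).

From H_k ≅ ker(∂_k) / im(∂_{k+1}) we obtain:

  H_1: rank ker ∂_1 − rank ∂_2 = (12 − 5) − 7 = 0, and the invariant factors of ∂_2 are all 1, so H_1 = 0.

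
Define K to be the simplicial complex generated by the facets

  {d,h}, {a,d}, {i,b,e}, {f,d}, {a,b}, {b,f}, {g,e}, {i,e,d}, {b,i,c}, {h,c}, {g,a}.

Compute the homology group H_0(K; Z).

K has 9 vertices, 15 edges, 3 triangles.
rank ∂_0 = 0, rank ∂_1 = 8 ⇒ b_0 = 9 − 0 − 8 = 1; all invariant factors of ∂_1 are 1 so no torsion. So H_0 = Z.

H_0 = Z.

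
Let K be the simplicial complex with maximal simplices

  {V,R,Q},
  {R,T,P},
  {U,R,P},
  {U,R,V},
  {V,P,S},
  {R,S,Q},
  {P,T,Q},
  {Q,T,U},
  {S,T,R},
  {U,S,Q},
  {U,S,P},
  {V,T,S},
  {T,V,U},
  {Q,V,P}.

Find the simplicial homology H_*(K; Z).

Order the vertices as P < Q < R < S < T < U < V. Listing each simplex with vertices in this order, K has dimension 2 with simplices:

  0-simplices (7): P, Q, R, S, T, U, V
  1-simplices (21): PQ, PR, PS, PT, PU, PV, QR, QS, QT, QU, QV, RS, RT, RU, RV, ST, SU, SV, TU, TV, UV
  2-simplices (14): PQT, PQV, PRT, PRU, PSU, PSV, QRS, QRV, QSU, QTU, RST, RUV, STV, TUV

Hence C_0 ≅ Z^7, C_1 ≅ Z^21, C_2 ≅ Z^14.

The boundary map ∂_1: C_1 → C_0 sends each edge [p,q] (with p < q) to q − p. For instance
  ∂RS = S − R.
The resulting 7×21 matrix has rank 6, and its Smith normal form has invariant factors (1,1,1,1,1,1).

The boundary map ∂_2: C_2 → C_1 maps a triangle to the signed sum of its edges. For instance
  ∂PQV = QV − PV + PQ,
  ∂PQT = QT − PT + PQ.
As a 21×14 matrix over Z this has rank 13, with invariant factors (1,1,1,1,1,1,1,1,1,1,1,1,1).

Reading off H_k = ker ∂_k / im ∂_{k+1}:

  H_0: rank C_0 − rank ∂_1 = 7 − 6 = 1, and the invariant factors of ∂_1 are all 1, so H_0 ≅ Z.
  H_1: rank ker ∂_1 − rank ∂_2 = (21 − 6) − 13 = 2, and the invariant factors of ∂_2 are all 1, so H_1 ≅ Z^2.
  H_2: rank ker ∂_2 − rank ∂_3 = (14 − 13) − 0 = 1, and there is no ∂_3, so H_2 ≅ Z.

As a check, the Euler characteristic is 7 − 21 + 14 = 0, which agrees with 1 − 2 + 1 = 0.

H_0 ≅ Z,  H_1 ≅ Z^2,  H_2 ≅ Z.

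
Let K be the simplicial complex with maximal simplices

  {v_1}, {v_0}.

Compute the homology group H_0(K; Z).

H_0 ≅ Z^2.

Fix the vertex order v_0 < v_1 and write every simplex with vertices in increasing order. Then dim K = 0 and the simplices of K are:

  0-simplices (2): [v_0], [v_1]

giving chain groups C_0 ≅ Z^2.

Now H_k = ker ∂_k / im ∂_{k+1}, so:

  H_0: rank C_0 − rank ∂_1 = 2 − 0 = 2, and there is no ∂_1, so H_0 = Z^2.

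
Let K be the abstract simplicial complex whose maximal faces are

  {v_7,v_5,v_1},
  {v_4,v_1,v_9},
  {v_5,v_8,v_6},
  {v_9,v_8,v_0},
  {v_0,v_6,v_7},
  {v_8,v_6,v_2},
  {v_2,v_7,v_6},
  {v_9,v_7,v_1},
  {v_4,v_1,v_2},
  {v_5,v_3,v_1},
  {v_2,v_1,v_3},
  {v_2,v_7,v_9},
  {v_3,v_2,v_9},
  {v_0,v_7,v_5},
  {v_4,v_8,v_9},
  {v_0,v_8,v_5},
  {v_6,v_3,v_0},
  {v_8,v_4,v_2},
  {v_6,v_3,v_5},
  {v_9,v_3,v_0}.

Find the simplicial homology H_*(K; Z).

H_0 ≅ Z,  H_1 ≅ Z ⊕ Z_2,  H_2 = 0.

Order the vertices as v_0 < v_1 < v_2 < v_3 < v_4 < v_5 < v_6 < v_7 < v_8 < v_9. Listing each simplex with vertices in this order, K has dimension 2 with simplices:

  0-simplices (10): [v_0], [v_1], [v_2], [v_3], [v_4], [v_5], [v_6], [v_7], [v_8], [v_9]
  1-simplices (30): (30 of them)
  2-simplices (20): (20 of them)

so the chain groups are C_0 ≅ Z^10, C_1 ≅ Z^30, C_2 ≅ Z^20.

The boundary map ∂_1: C_1 → C_0 maps an edge to its endpoints' difference, ∂[p,q] = q − p. For instance
  ∂[v_5,v_6] = [v_6] − [v_5].
As a 10×30 matrix over Z this has rank 9, with invariant factors (1,1,1,1,1,1,1,1,1).

∂_2: C_2 → C_1 sends each 2-simplex [p,q,r] to [q,r] − [p,r] + [p,q]. For instance
  ∂[v_0,v_3,v_9] = [v_3,v_9] − [v_0,v_9] + [v_0,v_3],
  ∂[v_4,v_8,v_9] = [v_8,v_9] − [v_4,v_9] + [v_4,v_8].
As a 30×20 matrix over Z this has rank 20, with invariant factors (1,1,1,1,1,1,1,1,1,1,1,1,1,1,1,1,1,1,1,2).

From H_k ≅ ker(∂_k) / im(∂_{k+1}) we obtain:

  H_0: rank C_0 − rank ∂_1 = 10 − 9 = 1, and the invariant factors of ∂_1 are all 1, so H_0 = Z.
  H_1: rank ker ∂_1 − rank ∂_2 = (30 − 9) − 20 = 1, and ∂_2 has invariant factor 2 > 1, so H_1 = Z ⊕ Z_2.
  H_2: rank ker ∂_2 − rank ∂_3 = (20 − 20) − 0 = 0, and there is no ∂_3, so H_2 = 0.

(K is a triangulation of the Klein bottle.)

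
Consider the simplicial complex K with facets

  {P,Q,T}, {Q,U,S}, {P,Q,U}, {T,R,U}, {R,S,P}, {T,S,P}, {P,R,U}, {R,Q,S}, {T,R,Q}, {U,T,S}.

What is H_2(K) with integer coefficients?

H_2 ≅ 0.

Order the vertices as P < Q < R < S < T < U. Listing each simplex with vertices in this order, K has dimension 2 with simplices:

  0-simplices (6): P, Q, R, S, T, U
  1-simplices (15): PQ, PR, PS, PT, PU, QR, QS, QT, QU, RS, RT, RU, ST, SU, TU
  2-simplices (10): PQT, PQU, PRS, PRU, PST, QRS, QRT, QSU, RTU, STU

giving chain groups C_0 ≅ Z^6, C_1 ≅ Z^15, C_2 ≅ Z^10.

∂_1: C_1 → C_0 maps an edge to its endpoints' difference, ∂[p,q] = q − p. For instance
  ∂SU = U − S.
The resulting 6×15 matrix has rank 5, and its Smith normal form has invariant factors (1,1,1,1,1).

The boundary map ∂_2: C_2 → C_1 acts by ∂[p,q,r] = [q,r] − [p,r] + [p,q]. For instance
  ∂PST = ST − PT + PS,
  ∂PRU = RU − PU + PR.
The resulting 15×10 matrix has rank 10, and its Smith normal form has invariant factors (1,1,1,1,1,1,1,1,1,2).

From H_k ≅ ker(∂_k) / im(∂_{k+1}) we obtain:

  H_2: rank ker ∂_2 − rank ∂_3 = (10 − 10) − 0 = 0, and there is no ∂_3, so H_2 = 0.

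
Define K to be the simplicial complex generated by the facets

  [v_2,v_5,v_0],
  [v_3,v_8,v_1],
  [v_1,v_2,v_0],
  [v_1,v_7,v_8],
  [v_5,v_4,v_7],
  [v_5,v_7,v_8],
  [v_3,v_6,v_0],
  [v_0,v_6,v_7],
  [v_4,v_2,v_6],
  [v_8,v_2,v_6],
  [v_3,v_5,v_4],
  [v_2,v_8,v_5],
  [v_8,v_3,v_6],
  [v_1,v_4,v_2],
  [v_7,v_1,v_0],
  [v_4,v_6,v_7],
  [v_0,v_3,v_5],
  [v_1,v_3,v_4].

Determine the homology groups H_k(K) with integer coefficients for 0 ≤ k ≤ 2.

H_0 = Z,  H_1 = Z^2,  H_2 = Z.

Fix the vertex order v_0 < v_1 < v_2 < v_3 < v_4 < v_5 < v_6 < v_7 < v_8 and write every simplex with vertices in increasing order. Then dim K = 2 and the simplices of K are:

  0-simplices (9): [v_0], [v_1], [v_2], [v_3], [v_4], [v_5], [v_6], [v_7], [v_8]
  1-simplices (27): (27 of them)
  2-simplices (18): (18 of them)

giving chain groups C_0 ≅ Z^9, C_1 ≅ Z^27, C_2 ≅ Z^18.

∂_1: C_1 → C_0 sends each edge [p,q] (with p < q) to q − p. For instance
  ∂[v_6,v_8] = [v_8] − [v_6].
As a 9×27 matrix over Z this has rank 8, with invariant factors (1,1,1,1,1,1,1,1).

∂_2: C_2 → C_1 acts by ∂[p,q,r] = [q,r] − [p,r] + [p,q]. For instance
  ∂[v_1,v_2,v_4] = [v_2,v_4] − [v_1,v_4] + [v_1,v_2],
  ∂[v_0,v_3,v_5] = [v_3,v_5] − [v_0,v_5] + [v_0,v_3].
The resulting 27×18 matrix has rank 17, and its Smith normal form has invariant factors (1,1,1,1,1,1,1,1,1,1,1,1,1,1,1,1,1).

Reading off H_k = ker ∂_k / im ∂_{k+1}:

  H_0: rank C_0 − rank ∂_1 = 9 − 8 = 1, and the invariant factors of ∂_1 are all 1, so H_0 ≅ Z.
  H_1: rank ker ∂_1 − rank ∂_2 = (27 − 8) − 17 = 2, and the invariant factors of ∂_2 are all 1, so H_1 ≅ Z^2.
  H_2: rank ker ∂_2 − rank ∂_3 = (18 − 17) − 0 = 1, and there is no ∂_3, so H_2 ≅ Z.

(K is a triangulation of the torus T^2.)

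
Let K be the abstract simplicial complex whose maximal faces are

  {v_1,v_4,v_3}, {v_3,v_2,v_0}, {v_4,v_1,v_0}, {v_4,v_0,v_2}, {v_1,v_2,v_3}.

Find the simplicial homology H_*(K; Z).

H_0 = Z,  H_1 = Z,  H_2 = 0.

We work with the vertex ordering v_0 < v_1 < v_2 < v_3 < v_4. The simplices of K, each written with vertices in increasing order, are:

  0-simplices (5): [v_0], [v_1], [v_2], [v_3], [v_4]
  1-simplices (10): [v_0,v_1], [v_0,v_2], [v_0,v_3], [v_0,v_4], [v_1,v_2], [v_1,v_3], [v_1,v_4], [v_2,v_3], [v_2,v_4], [v_3,v_4]
  2-simplices (5): [v_0,v_1,v_4], [v_0,v_2,v_3], [v_0,v_2,v_4], [v_1,v_2,v_3], [v_1,v_3,v_4]

so the chain groups are C_0 ≅ Z^5, C_1 ≅ Z^10, C_2 ≅ Z^5.

∂_1: C_1 → C_0 is given by ∂[p,q] = [q] − [p].
As a 5×10 matrix over Z this has rank 4, with invariant factors (1,1,1,1).

∂_2: C_2 → C_1 acts by ∂[p,q,r] = [q,r] − [p,r] + [p,q]. For instance
  ∂[v_0,v_2,v_3] = [v_2,v_3] − [v_0,v_3] + [v_0,v_2],
  ∂[v_1,v_2,v_3] = [v_2,v_3] − [v_1,v_3] + [v_1,v_2].
The 10×5 boundary matrix has rank 5 and Smith normal form diag(1,1,1,1,1).

Now H_k = ker ∂_k / im ∂_{k+1}, so:

  H_0: rank C_0 − rank ∂_1 = 5 − 4 = 1, and the invariant factors of ∂_1 are all 1, so H_0 ≅ Z.
  H_1: rank ker ∂_1 − rank ∂_2 = (10 − 4) − 5 = 1, and the invariant factors of ∂_2 are all 1, so H_1 ≅ Z.
  H_2: rank ker ∂_2 − rank ∂_3 = (5 − 5) − 0 = 0, and there is no ∂_3, so H_2 ≅ 0.

(K is a triangulation of the Möbius band.)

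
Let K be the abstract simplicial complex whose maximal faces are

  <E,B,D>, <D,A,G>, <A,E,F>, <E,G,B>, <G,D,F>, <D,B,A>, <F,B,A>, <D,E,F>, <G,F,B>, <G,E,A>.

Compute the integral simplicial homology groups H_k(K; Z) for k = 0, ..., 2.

K has 6 vertices, 15 edges, 10 triangles.
rank ∂_0 = 0, rank ∂_1 = 5 ⇒ b_0 = 6 − 0 − 5 = 1; all invariant factors of ∂_1 are 1 so no torsion. So H_0 ≅ Z.
rank ∂_1 = 5, rank ∂_2 = 10 ⇒ b_1 = 15 − 5 − 10 = 0; ∂_2 has invariant factor(s) [2] giving torsion. So H_1 ≅ Z/2.
rank ∂_2 = 10, rank ∂_3 = 0 ⇒ b_2 = 10 − 10 − 0 = 0. So H_2 ≅ 0.

H_0 ≅ Z,  H_1 ≅ Z/2,  H_2 = 0.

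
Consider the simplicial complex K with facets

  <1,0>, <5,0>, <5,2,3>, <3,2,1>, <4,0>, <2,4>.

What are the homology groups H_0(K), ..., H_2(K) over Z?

H_0 = Z,  H_1 = Z^2,  H_2 = 0.

Order the vertices as 0 < 1 < 2 < 3 < 4 < 5. Listing each simplex with vertices in this order, K has dimension 2 with simplices:

  0-simplices (6): [0], [1], [2], [3], [4], [5]
  1-simplices (9): [0,1], [0,4], [0,5], [1,2], [1,3], [2,3], [2,4], [2,5], [3,5]
  2-simplices (2): [1,2,3], [2,3,5]

so the chain groups are C_0 ≅ Z^6, C_1 ≅ Z^9, C_2 ≅ Z^2.

∂_1: C_1 → C_0 sends each edge [p,q] (with p < q) to q − p. For instance
  ∂[0,1] = [1] − [0].
The resulting 6×9 matrix has rank 5, and its Smith normal form has invariant factors (1,1,1,1,1).

Boundary ∂_2: C_2 → C_1 acts by ∂[p,q,r] = [q,r] − [p,r] + [p,q]. For instance
  ∂[2,3,5] = [3,5] − [2,5] + [2,3],
  ∂[1,2,3] = [2,3] − [1,3] + [1,2].
As a 9×2 matrix over Z this has rank 2, with invariant factors (1,1).

Computing H_k = (kernel of ∂_k) / (image of ∂_{k+1}):

  H_0: rank C_0 − rank ∂_1 = 6 − 5 = 1, and the invariant factors of ∂_1 are all 1, so H_0 = Z.
  H_1: rank ker ∂_1 − rank ∂_2 = (9 − 5) − 2 = 2, and the invariant factors of ∂_2 are all 1, so H_1 = Z^2.
  H_2: rank ker ∂_2 − rank ∂_3 = (2 − 2) − 0 = 0, and there is no ∂_3, so H_2 = 0.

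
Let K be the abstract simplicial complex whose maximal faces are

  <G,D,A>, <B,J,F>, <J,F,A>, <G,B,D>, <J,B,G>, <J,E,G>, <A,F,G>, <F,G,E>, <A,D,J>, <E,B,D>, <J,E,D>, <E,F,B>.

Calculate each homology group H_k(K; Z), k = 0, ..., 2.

H_0 = Z,  H_1 = Z/2Z,  H_2 = 0.

We work with the vertex ordering A < B < D < E < F < G < J. The simplices of K, each written with vertices in increasing order, are:

  0-simplices (7): A, B, D, E, F, G, J
  1-simplices (18): AD, AF, AG, AJ, BD, BE, BF, BG, BJ, DE, DG, DJ, EF, EG, EJ, FG, FJ, GJ
  2-simplices (12): ADG, ADJ, AFG, AFJ, BDE, BDG, BEF, BFJ, BGJ, DEJ, EFG, EGJ

so the chain groups are C_0 ≅ Z^7, C_1 ≅ Z^18, C_2 ≅ Z^12.

Boundary ∂_1: C_1 → C_0 is given by ∂[p,q] = [q] − [p]. For instance
  ∂AG = G − A.
This gives a 7×18 integer matrix of rank 6; reducing to Smith normal form yields diagonal entries (1,1,1,1,1,1).

∂_2: C_2 → C_1 sends each 2-simplex [p,q,r] to [q,r] − [p,r] + [p,q]. For instance
  ∂ADJ = DJ − AJ + AD,
  ∂BDE = DE − BE + BD.
As a 18×12 matrix over Z this has rank 12, with invariant factors (1,1,1,1,1,1,1,1,1,1,1,2).

Reading off H_k = ker ∂_k / im ∂_{k+1}:

  H_0: rank C_0 − rank ∂_1 = 7 − 6 = 1, and the invariant factors of ∂_1 are all 1, so H_0 = Z.
  H_1: rank ker ∂_1 − rank ∂_2 = (18 − 6) − 12 = 0, and ∂_2 has invariant factor 2 > 1, so H_1 = Z/2Z.
  H_2: rank ker ∂_2 − rank ∂_3 = (12 − 12) − 0 = 0, and there is no ∂_3, so H_2 = 0.

(K is a triangulation of the real projective plane RP^2.)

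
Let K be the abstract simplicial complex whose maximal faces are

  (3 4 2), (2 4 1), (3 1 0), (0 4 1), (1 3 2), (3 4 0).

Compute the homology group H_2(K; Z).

H_2 = Z.

We work with the vertex ordering 0 < 1 < 2 < 3 < 4. The simplices of K, each written with vertices in increasing order, are:

  0-simplices (5): [0], [1], [2], [3], [4]
  1-simplices (9): [0,1], [0,3], [0,4], [1,2], [1,3], [1,4], [2,3], [2,4], [3,4]
  2-simplices (6): [0,1,3], [0,1,4], [0,3,4], [1,2,3], [1,2,4], [2,3,4]

giving chain groups C_0 ≅ Z^5, C_1 ≅ Z^9, C_2 ≅ Z^6.

Boundary ∂_1: C_1 → C_0 sends each edge [p,q] (with p < q) to q − p. For instance
  ∂[3,4] = [4] − [3].
As a 5×9 matrix over Z this has rank 4, with invariant factors (1,1,1,1).

Boundary ∂_2: C_2 → C_1 sends each 2-simplex [p,q,r] to [q,r] − [p,r] + [p,q]. For instance
  ∂[0,3,4] = [3,4] − [0,4] + [0,3],
  ∂[1,2,3] = [2,3] − [1,3] + [1,2].
The 9×6 boundary matrix has rank 5 and Smith normal form diag(1,1,1,1,1).

From H_k ≅ ker(∂_k) / im(∂_{k+1}) we obtain:

  H_2: rank ker ∂_2 − rank ∂_3 = (6 − 5) − 0 = 1, and there is no ∂_3, so H_2 ≅ Z.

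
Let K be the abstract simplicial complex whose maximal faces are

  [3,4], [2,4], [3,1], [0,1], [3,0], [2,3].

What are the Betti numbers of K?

Take the total order 0 < 1 < 2 < 3 < 4 on the vertex set. Then K (dimension 1) consists of the simplices:

  0-simplices (5): [0], [1], [2], [3], [4]
  1-simplices (6): [0,1], [0,3], [1,3], [2,3], [2,4], [3,4]

so the chain groups are C_0 ≅ Z^5, C_1 ≅ Z^6.

∂_1: C_1 → C_0 is given by ∂[p,q] = [q] − [p].
The 5×6 boundary matrix has rank 4 and Smith normal form diag(1,1,1,1).

Computing H_k = (kernel of ∂_k) / (image of ∂_{k+1}):

  H_0: rank C_0 − rank ∂_1 = 5 − 4 = 1, and the invariant factors of ∂_1 are all 1, so H_0 = Z.
  H_1: rank ker ∂_1 − rank ∂_2 = (6 − 4) − 0 = 2, and there is no ∂_2, so H_1 = Z^2.

Hence the Betti numbers are b_0 = 1, b_1 = 2.

b_0 = 1, b_1 = 2.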